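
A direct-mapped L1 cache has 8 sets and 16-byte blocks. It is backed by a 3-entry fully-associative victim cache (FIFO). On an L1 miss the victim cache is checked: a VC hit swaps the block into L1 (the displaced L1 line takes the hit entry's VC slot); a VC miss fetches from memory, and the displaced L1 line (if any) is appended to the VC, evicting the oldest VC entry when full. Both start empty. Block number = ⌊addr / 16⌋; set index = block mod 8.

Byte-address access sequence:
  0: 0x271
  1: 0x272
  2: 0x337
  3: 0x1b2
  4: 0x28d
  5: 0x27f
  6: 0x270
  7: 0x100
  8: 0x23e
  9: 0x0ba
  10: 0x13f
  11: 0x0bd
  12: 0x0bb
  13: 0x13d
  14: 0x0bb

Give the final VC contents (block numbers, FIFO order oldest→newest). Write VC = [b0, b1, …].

VC = [27, 35, 19]

  [0] addr=0x271 blk=39 s=7: MISS | VC []
  [1] addr=0x272 blk=39 s=7: L1-HIT | VC []
  [2] addr=0x337 blk=51 s=3: MISS | VC []
  [3] addr=0x1b2 blk=27 s=3: MISS | VC [51]
  [4] addr=0x28d blk=40 s=0: MISS | VC [51]
  [5] addr=0x27f blk=39 s=7: L1-HIT | VC [51]
  [6] addr=0x270 blk=39 s=7: L1-HIT | VC [51]
  [7] addr=0x100 blk=16 s=0: MISS | VC [51, 40]
  [8] addr=0x23e blk=35 s=3: MISS | VC [51, 40, 27]
  [9] addr=0xba blk=11 s=3: MISS | VC [40, 27, 35]
  [10] addr=0x13f blk=19 s=3: MISS | VC [27, 35, 11]
  [11] addr=0xbd blk=11 s=3: VC-HIT | VC [27, 35, 19]
  [12] addr=0xbb blk=11 s=3: L1-HIT | VC [27, 35, 19]
  [13] addr=0x13d blk=19 s=3: VC-HIT | VC [27, 35, 11]
  [14] addr=0xbb blk=11 s=3: VC-HIT | VC [27, 35, 19]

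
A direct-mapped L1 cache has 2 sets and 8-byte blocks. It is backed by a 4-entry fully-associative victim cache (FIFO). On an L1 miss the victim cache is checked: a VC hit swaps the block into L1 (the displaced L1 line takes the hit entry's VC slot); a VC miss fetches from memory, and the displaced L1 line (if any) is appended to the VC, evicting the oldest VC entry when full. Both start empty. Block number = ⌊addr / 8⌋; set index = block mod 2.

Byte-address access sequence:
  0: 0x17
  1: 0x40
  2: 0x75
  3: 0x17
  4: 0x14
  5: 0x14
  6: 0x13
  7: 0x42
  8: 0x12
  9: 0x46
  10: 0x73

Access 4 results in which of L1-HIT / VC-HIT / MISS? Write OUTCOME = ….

OUTCOME = L1-HIT

0: 0x17 (blk 2, set 0) → MISS  vc=[]
1: 0x40 (blk 8, set 0) → MISS  vc=[2]
2: 0x75 (blk 14, set 0) → MISS  vc=[2, 8]
3: 0x17 (blk 2, set 0) → VC-HIT  vc=[14, 8]
4: 0x14 (blk 2, set 0) → L1-HIT  vc=[14, 8]
5: 0x14 (blk 2, set 0) → L1-HIT  vc=[14, 8]
6: 0x13 (blk 2, set 0) → L1-HIT  vc=[14, 8]
7: 0x42 (blk 8, set 0) → VC-HIT  vc=[14, 2]
8: 0x12 (blk 2, set 0) → VC-HIT  vc=[14, 8]
9: 0x46 (blk 8, set 0) → VC-HIT  vc=[14, 2]
10: 0x73 (blk 14, set 0) → VC-HIT  vc=[8, 2]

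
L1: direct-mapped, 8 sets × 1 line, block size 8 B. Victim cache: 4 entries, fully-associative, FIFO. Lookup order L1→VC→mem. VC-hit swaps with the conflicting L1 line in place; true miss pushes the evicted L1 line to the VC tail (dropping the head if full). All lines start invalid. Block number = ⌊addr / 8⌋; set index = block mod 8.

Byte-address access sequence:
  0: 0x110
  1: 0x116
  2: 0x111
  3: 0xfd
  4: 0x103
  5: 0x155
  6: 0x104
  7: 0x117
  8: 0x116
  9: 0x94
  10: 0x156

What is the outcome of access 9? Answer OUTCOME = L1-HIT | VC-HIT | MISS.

#0 0x110→b34/s2 MISS; vc=[]
#1 0x116→b34/s2 L1-HIT; vc=[]
#2 0x111→b34/s2 L1-HIT; vc=[]
#3 0xfd→b31/s7 MISS; vc=[]
#4 0x103→b32/s0 MISS; vc=[]
#5 0x155→b42/s2 MISS; vc=[34]
#6 0x104→b32/s0 L1-HIT; vc=[34]
#7 0x117→b34/s2 VC-HIT; vc=[42]
#8 0x116→b34/s2 L1-HIT; vc=[42]
#9 0x94→b18/s2 MISS; vc=[42,34]
#10 0x156→b42/s2 VC-HIT; vc=[18,34]

OUTCOME = MISS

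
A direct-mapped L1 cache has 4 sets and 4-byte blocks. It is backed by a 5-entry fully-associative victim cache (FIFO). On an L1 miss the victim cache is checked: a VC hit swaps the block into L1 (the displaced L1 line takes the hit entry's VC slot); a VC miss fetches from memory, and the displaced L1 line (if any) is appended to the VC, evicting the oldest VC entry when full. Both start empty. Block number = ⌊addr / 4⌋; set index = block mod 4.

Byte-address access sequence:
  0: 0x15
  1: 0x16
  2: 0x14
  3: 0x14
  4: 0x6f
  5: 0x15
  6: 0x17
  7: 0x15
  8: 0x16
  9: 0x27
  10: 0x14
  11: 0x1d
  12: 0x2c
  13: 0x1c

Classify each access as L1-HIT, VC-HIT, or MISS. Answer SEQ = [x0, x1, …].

SEQ = [MISS, L1-HIT, L1-HIT, L1-HIT, MISS, L1-HIT, L1-HIT, L1-HIT, L1-HIT, MISS, VC-HIT, MISS, MISS, VC-HIT]

0: 0x15 (blk 5, set 1) → MISS  vc=[]
1: 0x16 (blk 5, set 1) → L1-HIT  vc=[]
2: 0x14 (blk 5, set 1) → L1-HIT  vc=[]
3: 0x14 (blk 5, set 1) → L1-HIT  vc=[]
4: 0x6f (blk 27, set 3) → MISS  vc=[]
5: 0x15 (blk 5, set 1) → L1-HIT  vc=[]
6: 0x17 (blk 5, set 1) → L1-HIT  vc=[]
7: 0x15 (blk 5, set 1) → L1-HIT  vc=[]
8: 0x16 (blk 5, set 1) → L1-HIT  vc=[]
9: 0x27 (blk 9, set 1) → MISS  vc=[5]
10: 0x14 (blk 5, set 1) → VC-HIT  vc=[9]
11: 0x1d (blk 7, set 3) → MISS  vc=[9, 27]
12: 0x2c (blk 11, set 3) → MISS  vc=[9, 27, 7]
13: 0x1c (blk 7, set 3) → VC-HIT  vc=[9, 27, 11]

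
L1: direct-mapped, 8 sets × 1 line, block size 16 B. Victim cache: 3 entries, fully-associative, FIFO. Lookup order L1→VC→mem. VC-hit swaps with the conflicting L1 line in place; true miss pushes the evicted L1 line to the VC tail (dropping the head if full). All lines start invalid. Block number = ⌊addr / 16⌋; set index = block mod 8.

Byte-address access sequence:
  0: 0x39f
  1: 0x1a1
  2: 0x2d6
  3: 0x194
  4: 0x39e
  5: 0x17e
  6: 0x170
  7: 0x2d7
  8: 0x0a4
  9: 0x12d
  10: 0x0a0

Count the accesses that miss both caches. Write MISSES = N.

MISSES = 7

#0 0x39f→b57/s1 MISS; vc=[]
#1 0x1a1→b26/s2 MISS; vc=[]
#2 0x2d6→b45/s5 MISS; vc=[]
#3 0x194→b25/s1 MISS; vc=[57]
#4 0x39e→b57/s1 VC-HIT; vc=[25]
#5 0x17e→b23/s7 MISS; vc=[25]
#6 0x170→b23/s7 L1-HIT; vc=[25]
#7 0x2d7→b45/s5 L1-HIT; vc=[25]
#8 0xa4→b10/s2 MISS; vc=[25,26]
#9 0x12d→b18/s2 MISS; vc=[25,26,10]
#10 0xa0→b10/s2 VC-HIT; vc=[25,26,18]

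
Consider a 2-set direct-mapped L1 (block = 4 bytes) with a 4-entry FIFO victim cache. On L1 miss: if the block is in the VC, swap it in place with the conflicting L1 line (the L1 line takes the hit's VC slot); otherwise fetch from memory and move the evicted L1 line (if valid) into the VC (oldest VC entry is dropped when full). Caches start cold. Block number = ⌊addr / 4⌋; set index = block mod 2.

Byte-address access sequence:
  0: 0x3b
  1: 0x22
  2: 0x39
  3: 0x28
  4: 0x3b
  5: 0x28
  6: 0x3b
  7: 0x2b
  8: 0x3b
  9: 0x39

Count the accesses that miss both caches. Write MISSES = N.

#0 0x3b→b14/s0 MISS; vc=[]
#1 0x22→b8/s0 MISS; vc=[14]
#2 0x39→b14/s0 VC-HIT; vc=[8]
#3 0x28→b10/s0 MISS; vc=[8,14]
#4 0x3b→b14/s0 VC-HIT; vc=[8,10]
#5 0x28→b10/s0 VC-HIT; vc=[8,14]
#6 0x3b→b14/s0 VC-HIT; vc=[8,10]
#7 0x2b→b10/s0 VC-HIT; vc=[8,14]
#8 0x3b→b14/s0 VC-HIT; vc=[8,10]
#9 0x39→b14/s0 L1-HIT; vc=[8,10]

MISSES = 3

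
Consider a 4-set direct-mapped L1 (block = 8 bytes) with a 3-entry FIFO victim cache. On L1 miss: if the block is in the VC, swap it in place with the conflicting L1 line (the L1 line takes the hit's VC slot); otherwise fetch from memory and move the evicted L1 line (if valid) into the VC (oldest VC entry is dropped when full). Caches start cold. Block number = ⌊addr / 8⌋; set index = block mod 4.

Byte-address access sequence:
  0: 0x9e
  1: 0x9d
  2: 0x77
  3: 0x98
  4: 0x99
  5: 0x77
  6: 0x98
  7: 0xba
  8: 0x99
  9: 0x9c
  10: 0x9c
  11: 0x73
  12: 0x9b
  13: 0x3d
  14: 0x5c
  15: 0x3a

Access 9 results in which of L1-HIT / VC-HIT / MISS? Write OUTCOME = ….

OUTCOME = L1-HIT

  [0] addr=0x9e blk=19 s=3: MISS | VC []
  [1] addr=0x9d blk=19 s=3: L1-HIT | VC []
  [2] addr=0x77 blk=14 s=2: MISS | VC []
  [3] addr=0x98 blk=19 s=3: L1-HIT | VC []
  [4] addr=0x99 blk=19 s=3: L1-HIT | VC []
  [5] addr=0x77 blk=14 s=2: L1-HIT | VC []
  [6] addr=0x98 blk=19 s=3: L1-HIT | VC []
  [7] addr=0xba blk=23 s=3: MISS | VC [19]
  [8] addr=0x99 blk=19 s=3: VC-HIT | VC [23]
  [9] addr=0x9c blk=19 s=3: L1-HIT | VC [23]
  [10] addr=0x9c blk=19 s=3: L1-HIT | VC [23]
  [11] addr=0x73 blk=14 s=2: L1-HIT | VC [23]
  [12] addr=0x9b blk=19 s=3: L1-HIT | VC [23]
  [13] addr=0x3d blk=7 s=3: MISS | VC [23, 19]
  [14] addr=0x5c blk=11 s=3: MISS | VC [23, 19, 7]
  [15] addr=0x3a blk=7 s=3: VC-HIT | VC [23, 19, 11]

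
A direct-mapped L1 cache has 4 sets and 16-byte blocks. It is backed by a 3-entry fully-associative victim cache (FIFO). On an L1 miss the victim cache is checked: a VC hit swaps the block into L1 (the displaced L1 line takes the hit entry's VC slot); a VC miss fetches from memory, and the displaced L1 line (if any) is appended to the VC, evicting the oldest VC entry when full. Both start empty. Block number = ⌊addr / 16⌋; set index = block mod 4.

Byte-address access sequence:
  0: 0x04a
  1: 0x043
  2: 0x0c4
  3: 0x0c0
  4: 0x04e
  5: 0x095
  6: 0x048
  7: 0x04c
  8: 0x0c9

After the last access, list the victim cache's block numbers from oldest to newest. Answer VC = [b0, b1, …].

VC = [4]

  [0] addr=0x4a blk=4 s=0: MISS | VC []
  [1] addr=0x43 blk=4 s=0: L1-HIT | VC []
  [2] addr=0xc4 blk=12 s=0: MISS | VC [4]
  [3] addr=0xc0 blk=12 s=0: L1-HIT | VC [4]
  [4] addr=0x4e blk=4 s=0: VC-HIT | VC [12]
  [5] addr=0x95 blk=9 s=1: MISS | VC [12]
  [6] addr=0x48 blk=4 s=0: L1-HIT | VC [12]
  [7] addr=0x4c blk=4 s=0: L1-HIT | VC [12]
  [8] addr=0xc9 blk=12 s=0: VC-HIT | VC [4]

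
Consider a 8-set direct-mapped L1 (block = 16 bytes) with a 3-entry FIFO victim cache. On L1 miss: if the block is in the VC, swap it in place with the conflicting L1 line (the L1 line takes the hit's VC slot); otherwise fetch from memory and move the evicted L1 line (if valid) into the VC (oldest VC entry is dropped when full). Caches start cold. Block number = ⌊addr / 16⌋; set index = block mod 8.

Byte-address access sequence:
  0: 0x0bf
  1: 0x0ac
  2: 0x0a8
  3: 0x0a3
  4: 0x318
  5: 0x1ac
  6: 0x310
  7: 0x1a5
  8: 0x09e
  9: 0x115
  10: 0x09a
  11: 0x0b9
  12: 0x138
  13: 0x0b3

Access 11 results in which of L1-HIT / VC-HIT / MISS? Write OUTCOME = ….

OUTCOME = L1-HIT

#0 0xbf→b11/s3 MISS; vc=[]
#1 0xac→b10/s2 MISS; vc=[]
#2 0xa8→b10/s2 L1-HIT; vc=[]
#3 0xa3→b10/s2 L1-HIT; vc=[]
#4 0x318→b49/s1 MISS; vc=[]
#5 0x1ac→b26/s2 MISS; vc=[10]
#6 0x310→b49/s1 L1-HIT; vc=[10]
#7 0x1a5→b26/s2 L1-HIT; vc=[10]
#8 0x9e→b9/s1 MISS; vc=[10,49]
#9 0x115→b17/s1 MISS; vc=[10,49,9]
#10 0x9a→b9/s1 VC-HIT; vc=[10,49,17]
#11 0xb9→b11/s3 L1-HIT; vc=[10,49,17]
#12 0x138→b19/s3 MISS; vc=[49,17,11]
#13 0xb3→b11/s3 VC-HIT; vc=[49,17,19]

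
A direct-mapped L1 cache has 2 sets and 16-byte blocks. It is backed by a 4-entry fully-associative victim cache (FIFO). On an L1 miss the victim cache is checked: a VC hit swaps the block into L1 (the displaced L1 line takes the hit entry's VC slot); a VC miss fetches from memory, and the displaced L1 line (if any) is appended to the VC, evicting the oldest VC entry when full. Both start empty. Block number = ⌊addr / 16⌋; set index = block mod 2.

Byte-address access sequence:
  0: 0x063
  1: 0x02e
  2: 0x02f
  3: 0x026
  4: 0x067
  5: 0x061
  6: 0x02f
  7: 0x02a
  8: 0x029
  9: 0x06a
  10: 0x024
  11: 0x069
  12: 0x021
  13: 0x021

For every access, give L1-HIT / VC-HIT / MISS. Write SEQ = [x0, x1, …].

SEQ = [MISS, MISS, L1-HIT, L1-HIT, VC-HIT, L1-HIT, VC-HIT, L1-HIT, L1-HIT, VC-HIT, VC-HIT, VC-HIT, VC-HIT, L1-HIT]

0: 0x63 (blk 6, set 0) → MISS  vc=[]
1: 0x2e (blk 2, set 0) → MISS  vc=[6]
2: 0x2f (blk 2, set 0) → L1-HIT  vc=[6]
3: 0x26 (blk 2, set 0) → L1-HIT  vc=[6]
4: 0x67 (blk 6, set 0) → VC-HIT  vc=[2]
5: 0x61 (blk 6, set 0) → L1-HIT  vc=[2]
6: 0x2f (blk 2, set 0) → VC-HIT  vc=[6]
7: 0x2a (blk 2, set 0) → L1-HIT  vc=[6]
8: 0x29 (blk 2, set 0) → L1-HIT  vc=[6]
9: 0x6a (blk 6, set 0) → VC-HIT  vc=[2]
10: 0x24 (blk 2, set 0) → VC-HIT  vc=[6]
11: 0x69 (blk 6, set 0) → VC-HIT  vc=[2]
12: 0x21 (blk 2, set 0) → VC-HIT  vc=[6]
13: 0x21 (blk 2, set 0) → L1-HIT  vc=[6]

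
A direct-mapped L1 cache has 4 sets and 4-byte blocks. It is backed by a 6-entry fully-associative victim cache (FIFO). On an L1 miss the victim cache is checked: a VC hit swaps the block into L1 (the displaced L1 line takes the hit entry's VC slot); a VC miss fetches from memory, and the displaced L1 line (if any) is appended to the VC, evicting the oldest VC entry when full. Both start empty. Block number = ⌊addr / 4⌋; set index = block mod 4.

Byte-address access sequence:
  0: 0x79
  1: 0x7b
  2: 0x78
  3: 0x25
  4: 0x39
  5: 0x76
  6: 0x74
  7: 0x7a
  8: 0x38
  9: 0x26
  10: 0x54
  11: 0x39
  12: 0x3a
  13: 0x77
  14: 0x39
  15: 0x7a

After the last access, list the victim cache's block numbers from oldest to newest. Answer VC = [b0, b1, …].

VC = [14, 21, 9]

0: 0x79 (blk 30, set 2) → MISS  vc=[]
1: 0x7b (blk 30, set 2) → L1-HIT  vc=[]
2: 0x78 (blk 30, set 2) → L1-HIT  vc=[]
3: 0x25 (blk 9, set 1) → MISS  vc=[]
4: 0x39 (blk 14, set 2) → MISS  vc=[30]
5: 0x76 (blk 29, set 1) → MISS  vc=[30, 9]
6: 0x74 (blk 29, set 1) → L1-HIT  vc=[30, 9]
7: 0x7a (blk 30, set 2) → VC-HIT  vc=[14, 9]
8: 0x38 (blk 14, set 2) → VC-HIT  vc=[30, 9]
9: 0x26 (blk 9, set 1) → VC-HIT  vc=[30, 29]
10: 0x54 (blk 21, set 1) → MISS  vc=[30, 29, 9]
11: 0x39 (blk 14, set 2) → L1-HIT  vc=[30, 29, 9]
12: 0x3a (blk 14, set 2) → L1-HIT  vc=[30, 29, 9]
13: 0x77 (blk 29, set 1) → VC-HIT  vc=[30, 21, 9]
14: 0x39 (blk 14, set 2) → L1-HIT  vc=[30, 21, 9]
15: 0x7a (blk 30, set 2) → VC-HIT  vc=[14, 21, 9]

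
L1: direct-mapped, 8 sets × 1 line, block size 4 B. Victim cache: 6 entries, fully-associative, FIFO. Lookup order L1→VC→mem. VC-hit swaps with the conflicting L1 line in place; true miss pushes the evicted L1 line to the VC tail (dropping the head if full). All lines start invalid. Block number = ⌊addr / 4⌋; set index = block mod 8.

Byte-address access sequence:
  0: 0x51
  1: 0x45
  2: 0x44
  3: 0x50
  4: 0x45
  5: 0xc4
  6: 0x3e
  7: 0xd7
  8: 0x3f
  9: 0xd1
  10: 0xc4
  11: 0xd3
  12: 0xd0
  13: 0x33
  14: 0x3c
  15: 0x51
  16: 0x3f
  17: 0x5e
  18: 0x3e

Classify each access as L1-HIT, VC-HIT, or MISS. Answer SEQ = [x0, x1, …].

0: 0x51 (blk 20, set 4) → MISS  vc=[]
1: 0x45 (blk 17, set 1) → MISS  vc=[]
2: 0x44 (blk 17, set 1) → L1-HIT  vc=[]
3: 0x50 (blk 20, set 4) → L1-HIT  vc=[]
4: 0x45 (blk 17, set 1) → L1-HIT  vc=[]
5: 0xc4 (blk 49, set 1) → MISS  vc=[17]
6: 0x3e (blk 15, set 7) → MISS  vc=[17]
7: 0xd7 (blk 53, set 5) → MISS  vc=[17]
8: 0x3f (blk 15, set 7) → L1-HIT  vc=[17]
9: 0xd1 (blk 52, set 4) → MISS  vc=[17, 20]
10: 0xc4 (blk 49, set 1) → L1-HIT  vc=[17, 20]
11: 0xd3 (blk 52, set 4) → L1-HIT  vc=[17, 20]
12: 0xd0 (blk 52, set 4) → L1-HIT  vc=[17, 20]
13: 0x33 (blk 12, set 4) → MISS  vc=[17, 20, 52]
14: 0x3c (blk 15, set 7) → L1-HIT  vc=[17, 20, 52]
15: 0x51 (blk 20, set 4) → VC-HIT  vc=[17, 12, 52]
16: 0x3f (blk 15, set 7) → L1-HIT  vc=[17, 12, 52]
17: 0x5e (blk 23, set 7) → MISS  vc=[17, 12, 52, 15]
18: 0x3e (blk 15, set 7) → VC-HIT  vc=[17, 12, 52, 23]

SEQ = [MISS, MISS, L1-HIT, L1-HIT, L1-HIT, MISS, MISS, MISS, L1-HIT, MISS, L1-HIT, L1-HIT, L1-HIT, MISS, L1-HIT, VC-HIT, L1-HIT, MISS, VC-HIT]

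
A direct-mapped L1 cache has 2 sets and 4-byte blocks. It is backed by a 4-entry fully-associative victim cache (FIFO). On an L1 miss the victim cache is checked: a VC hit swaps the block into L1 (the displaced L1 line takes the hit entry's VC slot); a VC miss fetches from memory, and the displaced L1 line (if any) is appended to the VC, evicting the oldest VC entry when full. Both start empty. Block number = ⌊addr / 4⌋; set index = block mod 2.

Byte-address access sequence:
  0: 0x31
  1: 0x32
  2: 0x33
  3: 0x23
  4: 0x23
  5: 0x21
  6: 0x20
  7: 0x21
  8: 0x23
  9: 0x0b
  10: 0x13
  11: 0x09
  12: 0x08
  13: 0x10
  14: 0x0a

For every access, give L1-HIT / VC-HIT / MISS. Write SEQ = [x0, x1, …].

SEQ = [MISS, L1-HIT, L1-HIT, MISS, L1-HIT, L1-HIT, L1-HIT, L1-HIT, L1-HIT, MISS, MISS, VC-HIT, L1-HIT, VC-HIT, VC-HIT]

  [0] addr=0x31 blk=12 s=0: MISS | VC []
  [1] addr=0x32 blk=12 s=0: L1-HIT | VC []
  [2] addr=0x33 blk=12 s=0: L1-HIT | VC []
  [3] addr=0x23 blk=8 s=0: MISS | VC [12]
  [4] addr=0x23 blk=8 s=0: L1-HIT | VC [12]
  [5] addr=0x21 blk=8 s=0: L1-HIT | VC [12]
  [6] addr=0x20 blk=8 s=0: L1-HIT | VC [12]
  [7] addr=0x21 blk=8 s=0: L1-HIT | VC [12]
  [8] addr=0x23 blk=8 s=0: L1-HIT | VC [12]
  [9] addr=0xb blk=2 s=0: MISS | VC [12, 8]
  [10] addr=0x13 blk=4 s=0: MISS | VC [12, 8, 2]
  [11] addr=0x9 blk=2 s=0: VC-HIT | VC [12, 8, 4]
  [12] addr=0x8 blk=2 s=0: L1-HIT | VC [12, 8, 4]
  [13] addr=0x10 blk=4 s=0: VC-HIT | VC [12, 8, 2]
  [14] addr=0xa blk=2 s=0: VC-HIT | VC [12, 8, 4]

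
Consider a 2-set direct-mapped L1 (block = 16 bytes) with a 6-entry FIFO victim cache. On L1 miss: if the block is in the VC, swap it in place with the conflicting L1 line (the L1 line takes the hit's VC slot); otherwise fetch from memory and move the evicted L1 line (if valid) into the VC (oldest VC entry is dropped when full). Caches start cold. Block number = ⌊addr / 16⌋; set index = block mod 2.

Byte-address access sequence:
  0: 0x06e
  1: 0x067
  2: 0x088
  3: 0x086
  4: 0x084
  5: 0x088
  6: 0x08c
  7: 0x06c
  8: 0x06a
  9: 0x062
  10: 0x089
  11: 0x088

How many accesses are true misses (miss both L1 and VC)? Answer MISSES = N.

#0 0x6e→b6/s0 MISS; vc=[]
#1 0x67→b6/s0 L1-HIT; vc=[]
#2 0x88→b8/s0 MISS; vc=[6]
#3 0x86→b8/s0 L1-HIT; vc=[6]
#4 0x84→b8/s0 L1-HIT; vc=[6]
#5 0x88→b8/s0 L1-HIT; vc=[6]
#6 0x8c→b8/s0 L1-HIT; vc=[6]
#7 0x6c→b6/s0 VC-HIT; vc=[8]
#8 0x6a→b6/s0 L1-HIT; vc=[8]
#9 0x62→b6/s0 L1-HIT; vc=[8]
#10 0x89→b8/s0 VC-HIT; vc=[6]
#11 0x88→b8/s0 L1-HIT; vc=[6]

MISSES = 2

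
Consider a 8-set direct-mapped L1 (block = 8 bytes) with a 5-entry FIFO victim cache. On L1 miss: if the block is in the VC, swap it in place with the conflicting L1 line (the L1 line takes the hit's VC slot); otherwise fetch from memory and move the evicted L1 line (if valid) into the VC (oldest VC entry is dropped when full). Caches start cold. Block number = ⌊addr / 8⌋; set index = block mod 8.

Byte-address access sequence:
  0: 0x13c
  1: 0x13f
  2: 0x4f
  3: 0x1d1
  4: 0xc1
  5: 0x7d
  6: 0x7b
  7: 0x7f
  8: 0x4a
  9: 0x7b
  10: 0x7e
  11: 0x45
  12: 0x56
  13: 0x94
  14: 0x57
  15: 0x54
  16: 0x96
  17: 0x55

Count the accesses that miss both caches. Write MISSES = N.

MISSES = 8

  [0] addr=0x13c blk=39 s=7: MISS | VC []
  [1] addr=0x13f blk=39 s=7: L1-HIT | VC []
  [2] addr=0x4f blk=9 s=1: MISS | VC []
  [3] addr=0x1d1 blk=58 s=2: MISS | VC []
  [4] addr=0xc1 blk=24 s=0: MISS | VC []
  [5] addr=0x7d blk=15 s=7: MISS | VC [39]
  [6] addr=0x7b blk=15 s=7: L1-HIT | VC [39]
  [7] addr=0x7f blk=15 s=7: L1-HIT | VC [39]
  [8] addr=0x4a blk=9 s=1: L1-HIT | VC [39]
  [9] addr=0x7b blk=15 s=7: L1-HIT | VC [39]
  [10] addr=0x7e blk=15 s=7: L1-HIT | VC [39]
  [11] addr=0x45 blk=8 s=0: MISS | VC [39, 24]
  [12] addr=0x56 blk=10 s=2: MISS | VC [39, 24, 58]
  [13] addr=0x94 blk=18 s=2: MISS | VC [39, 24, 58, 10]
  [14] addr=0x57 blk=10 s=2: VC-HIT | VC [39, 24, 58, 18]
  [15] addr=0x54 blk=10 s=2: L1-HIT | VC [39, 24, 58, 18]
  [16] addr=0x96 blk=18 s=2: VC-HIT | VC [39, 24, 58, 10]
  [17] addr=0x55 blk=10 s=2: VC-HIT | VC [39, 24, 58, 18]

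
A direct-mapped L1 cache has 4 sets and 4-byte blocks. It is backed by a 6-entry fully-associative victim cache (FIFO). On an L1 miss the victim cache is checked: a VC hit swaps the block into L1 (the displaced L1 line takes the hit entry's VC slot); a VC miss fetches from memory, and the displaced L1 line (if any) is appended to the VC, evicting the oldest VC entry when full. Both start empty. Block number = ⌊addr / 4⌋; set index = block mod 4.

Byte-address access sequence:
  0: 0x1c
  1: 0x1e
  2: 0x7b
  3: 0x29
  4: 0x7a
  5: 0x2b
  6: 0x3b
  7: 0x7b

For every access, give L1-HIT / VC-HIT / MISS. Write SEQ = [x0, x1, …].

  [0] addr=0x1c blk=7 s=3: MISS | VC []
  [1] addr=0x1e blk=7 s=3: L1-HIT | VC []
  [2] addr=0x7b blk=30 s=2: MISS | VC []
  [3] addr=0x29 blk=10 s=2: MISS | VC [30]
  [4] addr=0x7a blk=30 s=2: VC-HIT | VC [10]
  [5] addr=0x2b blk=10 s=2: VC-HIT | VC [30]
  [6] addr=0x3b blk=14 s=2: MISS | VC [30, 10]
  [7] addr=0x7b blk=30 s=2: VC-HIT | VC [14, 10]

SEQ = [MISS, L1-HIT, MISS, MISS, VC-HIT, VC-HIT, MISS, VC-HIT]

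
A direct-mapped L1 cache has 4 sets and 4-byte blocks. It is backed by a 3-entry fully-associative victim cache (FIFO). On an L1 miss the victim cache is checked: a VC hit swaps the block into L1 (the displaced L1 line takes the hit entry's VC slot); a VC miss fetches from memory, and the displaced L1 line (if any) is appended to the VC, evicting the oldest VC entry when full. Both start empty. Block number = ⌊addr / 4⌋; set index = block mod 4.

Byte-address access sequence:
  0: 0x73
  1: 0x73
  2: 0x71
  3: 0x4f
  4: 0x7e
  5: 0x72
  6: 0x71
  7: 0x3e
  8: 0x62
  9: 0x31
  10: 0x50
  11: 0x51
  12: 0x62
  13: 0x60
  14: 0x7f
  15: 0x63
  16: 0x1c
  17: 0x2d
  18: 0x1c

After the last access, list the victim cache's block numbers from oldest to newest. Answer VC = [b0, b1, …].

VC = [15, 31, 11]

0: 0x73 (blk 28, set 0) → MISS  vc=[]
1: 0x73 (blk 28, set 0) → L1-HIT  vc=[]
2: 0x71 (blk 28, set 0) → L1-HIT  vc=[]
3: 0x4f (blk 19, set 3) → MISS  vc=[]
4: 0x7e (blk 31, set 3) → MISS  vc=[19]
5: 0x72 (blk 28, set 0) → L1-HIT  vc=[19]
6: 0x71 (blk 28, set 0) → L1-HIT  vc=[19]
7: 0x3e (blk 15, set 3) → MISS  vc=[19, 31]
8: 0x62 (blk 24, set 0) → MISS  vc=[19, 31, 28]
9: 0x31 (blk 12, set 0) → MISS  vc=[31, 28, 24]
10: 0x50 (blk 20, set 0) → MISS  vc=[28, 24, 12]
11: 0x51 (blk 20, set 0) → L1-HIT  vc=[28, 24, 12]
12: 0x62 (blk 24, set 0) → VC-HIT  vc=[28, 20, 12]
13: 0x60 (blk 24, set 0) → L1-HIT  vc=[28, 20, 12]
14: 0x7f (blk 31, set 3) → MISS  vc=[20, 12, 15]
15: 0x63 (blk 24, set 0) → L1-HIT  vc=[20, 12, 15]
16: 0x1c (blk 7, set 3) → MISS  vc=[12, 15, 31]
17: 0x2d (blk 11, set 3) → MISS  vc=[15, 31, 7]
18: 0x1c (blk 7, set 3) → VC-HIT  vc=[15, 31, 11]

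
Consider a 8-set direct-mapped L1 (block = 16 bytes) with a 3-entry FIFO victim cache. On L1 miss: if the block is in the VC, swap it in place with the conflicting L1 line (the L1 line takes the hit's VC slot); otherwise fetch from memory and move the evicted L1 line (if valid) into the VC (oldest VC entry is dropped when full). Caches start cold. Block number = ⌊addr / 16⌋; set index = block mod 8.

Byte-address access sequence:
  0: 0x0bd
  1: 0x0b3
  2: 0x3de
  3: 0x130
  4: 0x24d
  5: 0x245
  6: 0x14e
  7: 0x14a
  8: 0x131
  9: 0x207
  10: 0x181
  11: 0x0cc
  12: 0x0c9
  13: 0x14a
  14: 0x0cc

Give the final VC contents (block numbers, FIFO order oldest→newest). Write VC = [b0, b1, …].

VC = [36, 32, 20]

0: 0xbd (blk 11, set 3) → MISS  vc=[]
1: 0xb3 (blk 11, set 3) → L1-HIT  vc=[]
2: 0x3de (blk 61, set 5) → MISS  vc=[]
3: 0x130 (blk 19, set 3) → MISS  vc=[11]
4: 0x24d (blk 36, set 4) → MISS  vc=[11]
5: 0x245 (blk 36, set 4) → L1-HIT  vc=[11]
6: 0x14e (blk 20, set 4) → MISS  vc=[11, 36]
7: 0x14a (blk 20, set 4) → L1-HIT  vc=[11, 36]
8: 0x131 (blk 19, set 3) → L1-HIT  vc=[11, 36]
9: 0x207 (blk 32, set 0) → MISS  vc=[11, 36]
10: 0x181 (blk 24, set 0) → MISS  vc=[11, 36, 32]
11: 0xcc (blk 12, set 4) → MISS  vc=[36, 32, 20]
12: 0xc9 (blk 12, set 4) → L1-HIT  vc=[36, 32, 20]
13: 0x14a (blk 20, set 4) → VC-HIT  vc=[36, 32, 12]
14: 0xcc (blk 12, set 4) → VC-HIT  vc=[36, 32, 20]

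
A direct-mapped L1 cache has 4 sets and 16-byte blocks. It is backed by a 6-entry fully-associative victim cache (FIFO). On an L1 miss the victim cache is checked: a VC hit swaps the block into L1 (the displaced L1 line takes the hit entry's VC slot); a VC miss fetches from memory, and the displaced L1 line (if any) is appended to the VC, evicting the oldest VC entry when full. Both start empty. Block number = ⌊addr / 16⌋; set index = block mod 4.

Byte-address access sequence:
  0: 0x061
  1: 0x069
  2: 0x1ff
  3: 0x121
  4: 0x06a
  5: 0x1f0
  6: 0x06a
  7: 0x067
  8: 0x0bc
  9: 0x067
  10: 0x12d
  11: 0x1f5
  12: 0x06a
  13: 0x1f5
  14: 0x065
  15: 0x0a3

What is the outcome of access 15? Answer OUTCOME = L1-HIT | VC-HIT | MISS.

OUTCOME = MISS

#0 0x61→b6/s2 MISS; vc=[]
#1 0x69→b6/s2 L1-HIT; vc=[]
#2 0x1ff→b31/s3 MISS; vc=[]
#3 0x121→b18/s2 MISS; vc=[6]
#4 0x6a→b6/s2 VC-HIT; vc=[18]
#5 0x1f0→b31/s3 L1-HIT; vc=[18]
#6 0x6a→b6/s2 L1-HIT; vc=[18]
#7 0x67→b6/s2 L1-HIT; vc=[18]
#8 0xbc→b11/s3 MISS; vc=[18,31]
#9 0x67→b6/s2 L1-HIT; vc=[18,31]
#10 0x12d→b18/s2 VC-HIT; vc=[6,31]
#11 0x1f5→b31/s3 VC-HIT; vc=[6,11]
#12 0x6a→b6/s2 VC-HIT; vc=[18,11]
#13 0x1f5→b31/s3 L1-HIT; vc=[18,11]
#14 0x65→b6/s2 L1-HIT; vc=[18,11]
#15 0xa3→b10/s2 MISS; vc=[18,11,6]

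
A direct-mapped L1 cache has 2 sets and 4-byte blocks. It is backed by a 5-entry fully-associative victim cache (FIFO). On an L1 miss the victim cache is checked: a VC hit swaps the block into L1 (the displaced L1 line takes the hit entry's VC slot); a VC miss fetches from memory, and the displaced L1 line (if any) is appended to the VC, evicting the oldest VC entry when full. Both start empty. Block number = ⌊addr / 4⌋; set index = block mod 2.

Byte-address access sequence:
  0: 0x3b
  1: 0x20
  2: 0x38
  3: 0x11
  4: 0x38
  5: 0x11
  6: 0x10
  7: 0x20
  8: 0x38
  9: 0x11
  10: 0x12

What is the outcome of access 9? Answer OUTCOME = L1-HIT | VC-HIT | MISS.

0: 0x3b (blk 14, set 0) → MISS  vc=[]
1: 0x20 (blk 8, set 0) → MISS  vc=[14]
2: 0x38 (blk 14, set 0) → VC-HIT  vc=[8]
3: 0x11 (blk 4, set 0) → MISS  vc=[8, 14]
4: 0x38 (blk 14, set 0) → VC-HIT  vc=[8, 4]
5: 0x11 (blk 4, set 0) → VC-HIT  vc=[8, 14]
6: 0x10 (blk 4, set 0) → L1-HIT  vc=[8, 14]
7: 0x20 (blk 8, set 0) → VC-HIT  vc=[4, 14]
8: 0x38 (blk 14, set 0) → VC-HIT  vc=[4, 8]
9: 0x11 (blk 4, set 0) → VC-HIT  vc=[14, 8]
10: 0x12 (blk 4, set 0) → L1-HIT  vc=[14, 8]

OUTCOME = VC-HIT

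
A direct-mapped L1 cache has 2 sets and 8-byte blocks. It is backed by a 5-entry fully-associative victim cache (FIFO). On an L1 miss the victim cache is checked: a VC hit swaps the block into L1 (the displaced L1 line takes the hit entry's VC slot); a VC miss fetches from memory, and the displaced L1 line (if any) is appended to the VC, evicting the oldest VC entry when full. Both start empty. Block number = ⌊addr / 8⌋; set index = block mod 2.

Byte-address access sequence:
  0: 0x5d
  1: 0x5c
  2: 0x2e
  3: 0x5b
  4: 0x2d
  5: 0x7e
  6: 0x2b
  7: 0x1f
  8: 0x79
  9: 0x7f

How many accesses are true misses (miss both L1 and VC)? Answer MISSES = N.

#0 0x5d→b11/s1 MISS; vc=[]
#1 0x5c→b11/s1 L1-HIT; vc=[]
#2 0x2e→b5/s1 MISS; vc=[11]
#3 0x5b→b11/s1 VC-HIT; vc=[5]
#4 0x2d→b5/s1 VC-HIT; vc=[11]
#5 0x7e→b15/s1 MISS; vc=[11,5]
#6 0x2b→b5/s1 VC-HIT; vc=[11,15]
#7 0x1f→b3/s1 MISS; vc=[11,15,5]
#8 0x79→b15/s1 VC-HIT; vc=[11,3,5]
#9 0x7f→b15/s1 L1-HIT; vc=[11,3,5]

MISSES = 4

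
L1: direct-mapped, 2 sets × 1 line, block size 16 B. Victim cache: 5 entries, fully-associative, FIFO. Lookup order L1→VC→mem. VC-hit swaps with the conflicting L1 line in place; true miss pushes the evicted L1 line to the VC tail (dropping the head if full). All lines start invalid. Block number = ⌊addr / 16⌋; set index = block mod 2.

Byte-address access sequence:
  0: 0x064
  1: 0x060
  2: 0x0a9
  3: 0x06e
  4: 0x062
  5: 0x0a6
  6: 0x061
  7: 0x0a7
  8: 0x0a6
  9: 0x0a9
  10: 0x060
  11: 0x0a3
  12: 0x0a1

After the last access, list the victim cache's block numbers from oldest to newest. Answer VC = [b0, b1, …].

#0 0x64→b6/s0 MISS; vc=[]
#1 0x60→b6/s0 L1-HIT; vc=[]
#2 0xa9→b10/s0 MISS; vc=[6]
#3 0x6e→b6/s0 VC-HIT; vc=[10]
#4 0x62→b6/s0 L1-HIT; vc=[10]
#5 0xa6→b10/s0 VC-HIT; vc=[6]
#6 0x61→b6/s0 VC-HIT; vc=[10]
#7 0xa7→b10/s0 VC-HIT; vc=[6]
#8 0xa6→b10/s0 L1-HIT; vc=[6]
#9 0xa9→b10/s0 L1-HIT; vc=[6]
#10 0x60→b6/s0 VC-HIT; vc=[10]
#11 0xa3→b10/s0 VC-HIT; vc=[6]
#12 0xa1→b10/s0 L1-HIT; vc=[6]

VC = [6]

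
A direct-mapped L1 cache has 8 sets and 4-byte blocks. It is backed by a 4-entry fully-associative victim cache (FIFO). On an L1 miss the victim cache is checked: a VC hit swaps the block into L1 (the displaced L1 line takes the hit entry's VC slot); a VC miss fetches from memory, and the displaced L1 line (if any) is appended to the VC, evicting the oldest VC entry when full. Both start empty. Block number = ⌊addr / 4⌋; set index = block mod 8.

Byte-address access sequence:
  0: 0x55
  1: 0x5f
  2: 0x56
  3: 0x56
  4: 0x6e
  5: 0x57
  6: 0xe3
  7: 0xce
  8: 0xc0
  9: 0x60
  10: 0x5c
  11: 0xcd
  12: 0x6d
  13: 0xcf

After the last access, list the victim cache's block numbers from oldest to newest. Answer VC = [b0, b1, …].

0: 0x55 (blk 21, set 5) → MISS  vc=[]
1: 0x5f (blk 23, set 7) → MISS  vc=[]
2: 0x56 (blk 21, set 5) → L1-HIT  vc=[]
3: 0x56 (blk 21, set 5) → L1-HIT  vc=[]
4: 0x6e (blk 27, set 3) → MISS  vc=[]
5: 0x57 (blk 21, set 5) → L1-HIT  vc=[]
6: 0xe3 (blk 56, set 0) → MISS  vc=[]
7: 0xce (blk 51, set 3) → MISS  vc=[27]
8: 0xc0 (blk 48, set 0) → MISS  vc=[27, 56]
9: 0x60 (blk 24, set 0) → MISS  vc=[27, 56, 48]
10: 0x5c (blk 23, set 7) → L1-HIT  vc=[27, 56, 48]
11: 0xcd (blk 51, set 3) → L1-HIT  vc=[27, 56, 48]
12: 0x6d (blk 27, set 3) → VC-HIT  vc=[51, 56, 48]
13: 0xcf (blk 51, set 3) → VC-HIT  vc=[27, 56, 48]

VC = [27, 56, 48]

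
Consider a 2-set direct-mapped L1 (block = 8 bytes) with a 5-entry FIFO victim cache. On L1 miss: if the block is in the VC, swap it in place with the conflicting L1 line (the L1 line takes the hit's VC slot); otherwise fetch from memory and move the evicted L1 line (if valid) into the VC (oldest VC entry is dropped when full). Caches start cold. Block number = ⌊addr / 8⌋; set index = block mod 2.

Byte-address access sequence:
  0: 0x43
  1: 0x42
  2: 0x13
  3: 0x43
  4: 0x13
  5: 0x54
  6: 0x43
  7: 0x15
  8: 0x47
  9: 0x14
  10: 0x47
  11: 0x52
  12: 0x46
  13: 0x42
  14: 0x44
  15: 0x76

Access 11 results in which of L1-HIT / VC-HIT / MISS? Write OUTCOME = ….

OUTCOME = VC-HIT

  [0] addr=0x43 blk=8 s=0: MISS | VC []
  [1] addr=0x42 blk=8 s=0: L1-HIT | VC []
  [2] addr=0x13 blk=2 s=0: MISS | VC [8]
  [3] addr=0x43 blk=8 s=0: VC-HIT | VC [2]
  [4] addr=0x13 blk=2 s=0: VC-HIT | VC [8]
  [5] addr=0x54 blk=10 s=0: MISS | VC [8, 2]
  [6] addr=0x43 blk=8 s=0: VC-HIT | VC [10, 2]
  [7] addr=0x15 blk=2 s=0: VC-HIT | VC [10, 8]
  [8] addr=0x47 blk=8 s=0: VC-HIT | VC [10, 2]
  [9] addr=0x14 blk=2 s=0: VC-HIT | VC [10, 8]
  [10] addr=0x47 blk=8 s=0: VC-HIT | VC [10, 2]
  [11] addr=0x52 blk=10 s=0: VC-HIT | VC [8, 2]
  [12] addr=0x46 blk=8 s=0: VC-HIT | VC [10, 2]
  [13] addr=0x42 blk=8 s=0: L1-HIT | VC [10, 2]
  [14] addr=0x44 blk=8 s=0: L1-HIT | VC [10, 2]
  [15] addr=0x76 blk=14 s=0: MISS | VC [10, 2, 8]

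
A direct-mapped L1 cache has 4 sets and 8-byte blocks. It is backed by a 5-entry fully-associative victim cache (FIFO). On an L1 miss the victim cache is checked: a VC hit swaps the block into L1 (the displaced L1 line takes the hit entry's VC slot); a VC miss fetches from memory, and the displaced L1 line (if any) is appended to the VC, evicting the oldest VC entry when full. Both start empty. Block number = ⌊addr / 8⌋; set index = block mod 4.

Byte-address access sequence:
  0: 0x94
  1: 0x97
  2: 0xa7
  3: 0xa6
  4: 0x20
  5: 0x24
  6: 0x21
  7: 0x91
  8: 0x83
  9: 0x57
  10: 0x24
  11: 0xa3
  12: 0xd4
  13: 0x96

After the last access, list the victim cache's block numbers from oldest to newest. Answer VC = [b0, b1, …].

0: 0x94 (blk 18, set 2) → MISS  vc=[]
1: 0x97 (blk 18, set 2) → L1-HIT  vc=[]
2: 0xa7 (blk 20, set 0) → MISS  vc=[]
3: 0xa6 (blk 20, set 0) → L1-HIT  vc=[]
4: 0x20 (blk 4, set 0) → MISS  vc=[20]
5: 0x24 (blk 4, set 0) → L1-HIT  vc=[20]
6: 0x21 (blk 4, set 0) → L1-HIT  vc=[20]
7: 0x91 (blk 18, set 2) → L1-HIT  vc=[20]
8: 0x83 (blk 16, set 0) → MISS  vc=[20, 4]
9: 0x57 (blk 10, set 2) → MISS  vc=[20, 4, 18]
10: 0x24 (blk 4, set 0) → VC-HIT  vc=[20, 16, 18]
11: 0xa3 (blk 20, set 0) → VC-HIT  vc=[4, 16, 18]
12: 0xd4 (blk 26, set 2) → MISS  vc=[4, 16, 18, 10]
13: 0x96 (blk 18, set 2) → VC-HIT  vc=[4, 16, 26, 10]

VC = [4, 16, 26, 10]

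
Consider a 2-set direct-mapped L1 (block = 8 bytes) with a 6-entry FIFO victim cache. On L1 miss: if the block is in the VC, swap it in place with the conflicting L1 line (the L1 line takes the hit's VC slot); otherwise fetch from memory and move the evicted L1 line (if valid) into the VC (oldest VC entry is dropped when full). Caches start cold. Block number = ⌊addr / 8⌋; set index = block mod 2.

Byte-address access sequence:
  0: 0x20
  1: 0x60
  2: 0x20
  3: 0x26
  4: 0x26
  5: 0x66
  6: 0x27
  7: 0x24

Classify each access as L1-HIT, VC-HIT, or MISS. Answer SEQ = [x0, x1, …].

  [0] addr=0x20 blk=4 s=0: MISS | VC []
  [1] addr=0x60 blk=12 s=0: MISS | VC [4]
  [2] addr=0x20 blk=4 s=0: VC-HIT | VC [12]
  [3] addr=0x26 blk=4 s=0: L1-HIT | VC [12]
  [4] addr=0x26 blk=4 s=0: L1-HIT | VC [12]
  [5] addr=0x66 blk=12 s=0: VC-HIT | VC [4]
  [6] addr=0x27 blk=4 s=0: VC-HIT | VC [12]
  [7] addr=0x24 blk=4 s=0: L1-HIT | VC [12]

SEQ = [MISS, MISS, VC-HIT, L1-HIT, L1-HIT, VC-HIT, VC-HIT, L1-HIT]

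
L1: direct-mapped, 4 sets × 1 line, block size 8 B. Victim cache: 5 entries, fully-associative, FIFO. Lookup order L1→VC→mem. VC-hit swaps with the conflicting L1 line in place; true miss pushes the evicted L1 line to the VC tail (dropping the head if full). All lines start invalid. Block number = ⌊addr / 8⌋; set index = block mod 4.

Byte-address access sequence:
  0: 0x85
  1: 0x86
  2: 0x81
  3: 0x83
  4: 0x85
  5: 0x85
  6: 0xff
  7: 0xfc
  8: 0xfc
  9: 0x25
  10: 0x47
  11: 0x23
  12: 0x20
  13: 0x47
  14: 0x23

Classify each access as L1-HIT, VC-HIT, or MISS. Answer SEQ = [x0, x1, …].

SEQ = [MISS, L1-HIT, L1-HIT, L1-HIT, L1-HIT, L1-HIT, MISS, L1-HIT, L1-HIT, MISS, MISS, VC-HIT, L1-HIT, VC-HIT, VC-HIT]

  [0] addr=0x85 blk=16 s=0: MISS | VC []
  [1] addr=0x86 blk=16 s=0: L1-HIT | VC []
  [2] addr=0x81 blk=16 s=0: L1-HIT | VC []
  [3] addr=0x83 blk=16 s=0: L1-HIT | VC []
  [4] addr=0x85 blk=16 s=0: L1-HIT | VC []
  [5] addr=0x85 blk=16 s=0: L1-HIT | VC []
  [6] addr=0xff blk=31 s=3: MISS | VC []
  [7] addr=0xfc blk=31 s=3: L1-HIT | VC []
  [8] addr=0xfc blk=31 s=3: L1-HIT | VC []
  [9] addr=0x25 blk=4 s=0: MISS | VC [16]
  [10] addr=0x47 blk=8 s=0: MISS | VC [16, 4]
  [11] addr=0x23 blk=4 s=0: VC-HIT | VC [16, 8]
  [12] addr=0x20 blk=4 s=0: L1-HIT | VC [16, 8]
  [13] addr=0x47 blk=8 s=0: VC-HIT | VC [16, 4]
  [14] addr=0x23 blk=4 s=0: VC-HIT | VC [16, 8]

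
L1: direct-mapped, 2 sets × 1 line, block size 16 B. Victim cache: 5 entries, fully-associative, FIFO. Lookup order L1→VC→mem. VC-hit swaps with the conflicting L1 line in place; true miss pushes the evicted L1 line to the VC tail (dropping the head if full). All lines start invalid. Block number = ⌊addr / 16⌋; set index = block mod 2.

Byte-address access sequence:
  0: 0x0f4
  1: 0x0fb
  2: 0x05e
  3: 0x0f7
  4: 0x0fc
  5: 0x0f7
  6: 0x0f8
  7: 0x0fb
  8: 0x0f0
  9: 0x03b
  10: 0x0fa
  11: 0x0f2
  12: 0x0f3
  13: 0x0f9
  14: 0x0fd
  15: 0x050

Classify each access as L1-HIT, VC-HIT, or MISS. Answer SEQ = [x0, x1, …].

SEQ = [MISS, L1-HIT, MISS, VC-HIT, L1-HIT, L1-HIT, L1-HIT, L1-HIT, L1-HIT, MISS, VC-HIT, L1-HIT, L1-HIT, L1-HIT, L1-HIT, VC-HIT]

0: 0xf4 (blk 15, set 1) → MISS  vc=[]
1: 0xfb (blk 15, set 1) → L1-HIT  vc=[]
2: 0x5e (blk 5, set 1) → MISS  vc=[15]
3: 0xf7 (blk 15, set 1) → VC-HIT  vc=[5]
4: 0xfc (blk 15, set 1) → L1-HIT  vc=[5]
5: 0xf7 (blk 15, set 1) → L1-HIT  vc=[5]
6: 0xf8 (blk 15, set 1) → L1-HIT  vc=[5]
7: 0xfb (blk 15, set 1) → L1-HIT  vc=[5]
8: 0xf0 (blk 15, set 1) → L1-HIT  vc=[5]
9: 0x3b (blk 3, set 1) → MISS  vc=[5, 15]
10: 0xfa (blk 15, set 1) → VC-HIT  vc=[5, 3]
11: 0xf2 (blk 15, set 1) → L1-HIT  vc=[5, 3]
12: 0xf3 (blk 15, set 1) → L1-HIT  vc=[5, 3]
13: 0xf9 (blk 15, set 1) → L1-HIT  vc=[5, 3]
14: 0xfd (blk 15, set 1) → L1-HIT  vc=[5, 3]
15: 0x50 (blk 5, set 1) → VC-HIT  vc=[15, 3]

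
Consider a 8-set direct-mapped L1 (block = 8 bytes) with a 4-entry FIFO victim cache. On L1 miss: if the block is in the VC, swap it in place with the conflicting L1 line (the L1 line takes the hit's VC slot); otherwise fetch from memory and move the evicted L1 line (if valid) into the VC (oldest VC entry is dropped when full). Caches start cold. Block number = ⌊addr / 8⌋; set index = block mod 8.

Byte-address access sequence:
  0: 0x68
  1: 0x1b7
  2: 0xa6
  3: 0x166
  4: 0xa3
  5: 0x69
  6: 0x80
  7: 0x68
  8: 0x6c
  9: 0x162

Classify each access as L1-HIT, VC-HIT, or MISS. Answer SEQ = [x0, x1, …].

0: 0x68 (blk 13, set 5) → MISS  vc=[]
1: 0x1b7 (blk 54, set 6) → MISS  vc=[]
2: 0xa6 (blk 20, set 4) → MISS  vc=[]
3: 0x166 (blk 44, set 4) → MISS  vc=[20]
4: 0xa3 (blk 20, set 4) → VC-HIT  vc=[44]
5: 0x69 (blk 13, set 5) → L1-HIT  vc=[44]
6: 0x80 (blk 16, set 0) → MISS  vc=[44]
7: 0x68 (blk 13, set 5) → L1-HIT  vc=[44]
8: 0x6c (blk 13, set 5) → L1-HIT  vc=[44]
9: 0x162 (blk 44, set 4) → VC-HIT  vc=[20]

SEQ = [MISS, MISS, MISS, MISS, VC-HIT, L1-HIT, MISS, L1-HIT, L1-HIT, VC-HIT]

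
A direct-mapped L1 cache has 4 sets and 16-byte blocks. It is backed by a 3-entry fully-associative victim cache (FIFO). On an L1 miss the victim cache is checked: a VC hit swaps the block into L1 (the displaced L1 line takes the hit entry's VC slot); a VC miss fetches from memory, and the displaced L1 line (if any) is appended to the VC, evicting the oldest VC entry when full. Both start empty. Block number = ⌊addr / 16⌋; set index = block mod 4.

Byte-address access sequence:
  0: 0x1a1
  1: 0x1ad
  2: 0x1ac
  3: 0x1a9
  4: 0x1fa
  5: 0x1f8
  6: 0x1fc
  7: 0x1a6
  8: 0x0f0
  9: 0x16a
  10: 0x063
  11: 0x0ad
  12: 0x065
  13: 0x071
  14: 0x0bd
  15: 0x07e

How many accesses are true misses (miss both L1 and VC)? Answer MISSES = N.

  [0] addr=0x1a1 blk=26 s=2: MISS | VC []
  [1] addr=0x1ad blk=26 s=2: L1-HIT | VC []
  [2] addr=0x1ac blk=26 s=2: L1-HIT | VC []
  [3] addr=0x1a9 blk=26 s=2: L1-HIT | VC []
  [4] addr=0x1fa blk=31 s=3: MISS | VC []
  [5] addr=0x1f8 blk=31 s=3: L1-HIT | VC []
  [6] addr=0x1fc blk=31 s=3: L1-HIT | VC []
  [7] addr=0x1a6 blk=26 s=2: L1-HIT | VC []
  [8] addr=0xf0 blk=15 s=3: MISS | VC [31]
  [9] addr=0x16a blk=22 s=2: MISS | VC [31, 26]
  [10] addr=0x63 blk=6 s=2: MISS | VC [31, 26, 22]
  [11] addr=0xad blk=10 s=2: MISS | VC [26, 22, 6]
  [12] addr=0x65 blk=6 s=2: VC-HIT | VC [26, 22, 10]
  [13] addr=0x71 blk=7 s=3: MISS | VC [22, 10, 15]
  [14] addr=0xbd blk=11 s=3: MISS | VC [10, 15, 7]
  [15] addr=0x7e blk=7 s=3: VC-HIT | VC [10, 15, 11]

MISSES = 8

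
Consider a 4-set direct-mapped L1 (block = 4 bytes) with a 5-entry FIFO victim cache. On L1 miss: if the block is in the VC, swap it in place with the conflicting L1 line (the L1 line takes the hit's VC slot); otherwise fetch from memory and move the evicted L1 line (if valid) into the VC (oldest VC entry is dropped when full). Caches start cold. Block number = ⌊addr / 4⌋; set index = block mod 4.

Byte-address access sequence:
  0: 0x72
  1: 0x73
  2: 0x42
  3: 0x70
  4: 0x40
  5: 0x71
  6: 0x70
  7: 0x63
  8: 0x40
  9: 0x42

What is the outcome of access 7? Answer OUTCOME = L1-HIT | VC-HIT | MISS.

OUTCOME = MISS

  [0] addr=0x72 blk=28 s=0: MISS | VC []
  [1] addr=0x73 blk=28 s=0: L1-HIT | VC []
  [2] addr=0x42 blk=16 s=0: MISS | VC [28]
  [3] addr=0x70 blk=28 s=0: VC-HIT | VC [16]
  [4] addr=0x40 blk=16 s=0: VC-HIT | VC [28]
  [5] addr=0x71 blk=28 s=0: VC-HIT | VC [16]
  [6] addr=0x70 blk=28 s=0: L1-HIT | VC [16]
  [7] addr=0x63 blk=24 s=0: MISS | VC [16, 28]
  [8] addr=0x40 blk=16 s=0: VC-HIT | VC [24, 28]
  [9] addr=0x42 blk=16 s=0: L1-HIT | VC [24, 28]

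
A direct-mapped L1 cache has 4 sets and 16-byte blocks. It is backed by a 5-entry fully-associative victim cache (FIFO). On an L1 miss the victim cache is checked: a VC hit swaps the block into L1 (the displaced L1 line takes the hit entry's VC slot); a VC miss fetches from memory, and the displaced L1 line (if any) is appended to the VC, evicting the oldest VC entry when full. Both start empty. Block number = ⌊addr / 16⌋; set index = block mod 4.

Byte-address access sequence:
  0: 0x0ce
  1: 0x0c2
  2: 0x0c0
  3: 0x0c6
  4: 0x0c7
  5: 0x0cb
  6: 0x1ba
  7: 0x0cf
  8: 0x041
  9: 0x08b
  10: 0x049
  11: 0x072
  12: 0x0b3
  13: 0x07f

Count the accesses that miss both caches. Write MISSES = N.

MISSES = 6

0: 0xce (blk 12, set 0) → MISS  vc=[]
1: 0xc2 (blk 12, set 0) → L1-HIT  vc=[]
2: 0xc0 (blk 12, set 0) → L1-HIT  vc=[]
3: 0xc6 (blk 12, set 0) → L1-HIT  vc=[]
4: 0xc7 (blk 12, set 0) → L1-HIT  vc=[]
5: 0xcb (blk 12, set 0) → L1-HIT  vc=[]
6: 0x1ba (blk 27, set 3) → MISS  vc=[]
7: 0xcf (blk 12, set 0) → L1-HIT  vc=[]
8: 0x41 (blk 4, set 0) → MISS  vc=[12]
9: 0x8b (blk 8, set 0) → MISS  vc=[12, 4]
10: 0x49 (blk 4, set 0) → VC-HIT  vc=[12, 8]
11: 0x72 (blk 7, set 3) → MISS  vc=[12, 8, 27]
12: 0xb3 (blk 11, set 3) → MISS  vc=[12, 8, 27, 7]
13: 0x7f (blk 7, set 3) → VC-HIT  vc=[12, 8, 27, 11]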